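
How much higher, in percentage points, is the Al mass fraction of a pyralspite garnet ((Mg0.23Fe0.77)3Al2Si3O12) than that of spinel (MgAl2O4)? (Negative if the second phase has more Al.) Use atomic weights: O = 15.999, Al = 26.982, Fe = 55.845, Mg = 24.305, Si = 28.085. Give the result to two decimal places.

-26.59 percentage points

M((Mg0.23Fe0.77)3Al2Si3O12) = 475.979 g/mol, so wt% Al = 53.964/475.979 × 100 = 11.34%.
M(MgAl2O4) = 142.265 g/mol, so wt% Al = 53.964/142.265 × 100 = 37.93%.
11.34 − 37.93 = -26.59 pp.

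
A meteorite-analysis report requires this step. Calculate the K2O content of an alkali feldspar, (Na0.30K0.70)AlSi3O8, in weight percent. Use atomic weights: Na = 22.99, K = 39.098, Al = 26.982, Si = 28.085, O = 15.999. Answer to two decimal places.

12.05 wt%

M((Na0.30K0.70)AlSi3O8) = 273.495 g/mol; M(K2O) = 94.195 g/mol.
Moles K2O per formula unit = 0.70 K ÷ 2 = 0.3500.
K2O fraction = (0.3500 × 94.195) / 273.495 = 32.968/273.495 = 0.1205.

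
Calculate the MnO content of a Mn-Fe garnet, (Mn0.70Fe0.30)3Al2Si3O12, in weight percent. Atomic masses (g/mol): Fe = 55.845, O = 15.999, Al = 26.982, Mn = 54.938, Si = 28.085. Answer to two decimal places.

30.04 wt%

M((Mn0.70Fe0.30)3Al2Si3O12) = 495.837 g/mol; M(MnO) = 70.937 g/mol.
Moles MnO per formula unit = 2.10 Mn ÷ 1 = 2.1000.
MnO fraction = (2.1000 × 70.937) / 495.837 = 148.968/495.837 = 0.3004.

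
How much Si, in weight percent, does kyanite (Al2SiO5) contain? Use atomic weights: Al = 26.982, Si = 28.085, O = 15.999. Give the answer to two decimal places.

Formula mass = 2·26.982 + 1·28.085 + 5·15.999 = 162.044 g/mol, of which 28.085 g is Si.
So Si makes up 28.085/162.044 = 0.1733 of the mass, i.e. 17.33%.

17.33 weight percent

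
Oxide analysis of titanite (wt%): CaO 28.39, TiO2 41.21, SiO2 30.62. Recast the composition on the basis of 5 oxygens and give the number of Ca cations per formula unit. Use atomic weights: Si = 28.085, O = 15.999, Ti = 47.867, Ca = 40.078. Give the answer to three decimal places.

0.990 Ca apfu

CaO: 28.39/56.077 = 0.50627 mol → 0.50627 mol Ca, 0.50627 mol O.
TiO2: 41.21/79.865 = 0.51600 mol → 0.51600 mol Ti, 1.03200 mol O.
SiO2: 30.62/60.083 = 0.50963 mol → 0.50963 mol Si, 1.01926 mol O.
Total oxygen = 2.55753 mol. Normalization factor = 5/2.55753 = 1.95501.
Ca per 5 O = 0.50627 × 1.95501 = 0.990.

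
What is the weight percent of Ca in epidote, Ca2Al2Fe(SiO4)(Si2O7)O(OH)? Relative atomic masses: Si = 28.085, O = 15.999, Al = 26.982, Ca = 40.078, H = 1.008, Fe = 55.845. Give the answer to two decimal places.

16.59 mass %

M(Ca2Al2Fe(SiO4)(Si2O7)O(OH)) = 483.215 g/mol.
Ca contributes 2 × 40.078 = 80.156 g per mole.
80.156/483.215 = 0.1659 → 16.59%.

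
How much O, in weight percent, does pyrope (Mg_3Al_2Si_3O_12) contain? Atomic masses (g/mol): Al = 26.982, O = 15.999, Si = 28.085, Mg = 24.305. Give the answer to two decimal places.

47.63 weight percent

Formula mass = 3*24.305 + 2*26.982 + 3*28.085 + 12*15.999 = 403.122 g/mol, of which 191.988 g is O.
So O makes up 191.988/403.122 = 0.4763 of the mass, i.e. 47.63%.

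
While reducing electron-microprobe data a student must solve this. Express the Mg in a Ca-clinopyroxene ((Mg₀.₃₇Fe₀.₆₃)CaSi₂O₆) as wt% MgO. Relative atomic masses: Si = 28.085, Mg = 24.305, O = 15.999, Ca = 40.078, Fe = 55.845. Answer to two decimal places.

6.31 wt%

Formula mass = 236.417 g/mol.
0.37 Mg → 0.3700 mol MgO per formula unit; M(MgO) = 40.304, so MgO mass = 14.912 g.
14.912/236.417 × 100 = 6.31 wt%.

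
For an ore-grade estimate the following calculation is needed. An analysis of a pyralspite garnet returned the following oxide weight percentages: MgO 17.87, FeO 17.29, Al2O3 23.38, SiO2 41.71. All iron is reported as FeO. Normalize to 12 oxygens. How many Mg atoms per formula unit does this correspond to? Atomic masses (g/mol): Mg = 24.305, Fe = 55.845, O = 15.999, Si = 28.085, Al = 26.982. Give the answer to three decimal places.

MgO: 17.87/40.304 = 0.44338 mol → 0.44338 mol Mg, 0.44338 mol O.
FeO: 17.29/71.844 = 0.24066 mol → 0.24066 mol Fe, 0.24066 mol O.
Al2O3: 23.38/101.961 = 0.22930 mol → 0.45860 mol Al, 0.68790 mol O.
SiO2: 41.71/60.083 = 0.69421 mol → 0.69421 mol Si, 1.38842 mol O.
Total oxygen = 2.76036 mol. Normalization factor = 12/2.76036 = 4.34726.
Mg per 12 O = 0.44338 × 4.34726 = 1.927.

1.927 Mg apfu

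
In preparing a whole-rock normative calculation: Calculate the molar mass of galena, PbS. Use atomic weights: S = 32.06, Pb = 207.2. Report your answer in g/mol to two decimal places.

Pb: 1 × 207.2 = 207.2000
S: 1 × 32.06 = 32.0600
Summing the contributions gives the formula mass.

239.26 g/mol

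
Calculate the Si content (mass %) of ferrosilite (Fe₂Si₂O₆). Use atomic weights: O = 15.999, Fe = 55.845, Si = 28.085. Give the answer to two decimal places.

M(Fe₂Si₂O₆) = 263.854 g/mol.
Si contributes 2 × 28.085 = 56.170 g per mole.
56.170/263.854 = 0.2129 → 21.29%.

21.29 mass %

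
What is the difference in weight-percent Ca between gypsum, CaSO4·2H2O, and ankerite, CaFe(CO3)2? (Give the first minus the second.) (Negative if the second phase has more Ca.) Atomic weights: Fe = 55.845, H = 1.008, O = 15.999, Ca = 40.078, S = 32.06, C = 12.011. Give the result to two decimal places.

4.72 percentage points

First mineral: 40.078 g Ca in 172.164 g formula = 23.28 wt% Ca.
Second mineral: 40.078 g Ca in 215.939 g formula = 18.56 wt% Ca.
23.28% − 18.56% gives a difference of 4.72 percentage points.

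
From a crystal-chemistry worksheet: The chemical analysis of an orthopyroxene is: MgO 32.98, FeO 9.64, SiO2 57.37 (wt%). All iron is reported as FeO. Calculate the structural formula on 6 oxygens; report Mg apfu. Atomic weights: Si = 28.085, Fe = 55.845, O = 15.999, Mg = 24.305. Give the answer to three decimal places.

1.715 Mg apfu

MgO (M=40.304): mol = 0.81828; Mg = 0.81828, O = 0.81828.
FeO (M=71.844): mol = 0.13418; Fe = 0.13418, O = 0.13418.
SiO2 (M=60.083): mol = 0.95485; Si = 0.95485, O = 1.90970.
ΣO = 2.86216; factor = 6/ΣO = 2.09632.
Mg apfu = 0.81828 × 2.09632 = 1.715.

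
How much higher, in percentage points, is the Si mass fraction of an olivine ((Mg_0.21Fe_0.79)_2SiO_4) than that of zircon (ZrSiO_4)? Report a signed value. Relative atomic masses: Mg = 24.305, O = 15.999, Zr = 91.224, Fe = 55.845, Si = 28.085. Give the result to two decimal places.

Si in (Mg_0.21Fe_0.79)_2SiO_4: molar mass 190.524 g/mol; 1×28.085 = 28.085 g → 14.74 wt%.
Si in ZrSiO_4: molar mass 183.305 g/mol; 1×28.085 = 28.085 g → 15.32 wt%.
Difference = 14.74 − 15.32 = -0.58 percentage points.

-0.58 percentage points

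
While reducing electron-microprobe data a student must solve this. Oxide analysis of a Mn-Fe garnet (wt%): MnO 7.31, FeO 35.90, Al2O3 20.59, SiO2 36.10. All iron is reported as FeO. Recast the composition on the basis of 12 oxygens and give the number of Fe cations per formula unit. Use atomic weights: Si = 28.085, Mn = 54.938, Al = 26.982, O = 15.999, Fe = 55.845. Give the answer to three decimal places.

MnO (M=70.937): mol = 0.10305; Mn = 0.10305, O = 0.10305.
FeO (M=71.844): mol = 0.49969; Fe = 0.49969, O = 0.49969.
Al2O3 (M=101.961): mol = 0.20194; Al = 0.40388, O = 0.60582.
SiO2 (M=60.083): mol = 0.60084; Si = 0.60084, O = 1.20168.
ΣO = 2.41024; factor = 12/ΣO = 4.97876.
Fe apfu = 0.49969 × 4.97876 = 2.488.

2.488 Fe apfu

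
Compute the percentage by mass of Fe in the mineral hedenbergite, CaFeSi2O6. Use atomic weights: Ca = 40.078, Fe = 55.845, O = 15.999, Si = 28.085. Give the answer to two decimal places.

22.51 weight percent

Molar mass of CaFeSi2O6: 1*40.078 + 1*55.845 + 2*28.085 + 6*15.999 = 248.087 g/mol.
Mass of Fe per formula unit: 1 × 55.845 = 55.845 g.
Weight fraction Fe = 55.845 / 248.087 = 0.2251.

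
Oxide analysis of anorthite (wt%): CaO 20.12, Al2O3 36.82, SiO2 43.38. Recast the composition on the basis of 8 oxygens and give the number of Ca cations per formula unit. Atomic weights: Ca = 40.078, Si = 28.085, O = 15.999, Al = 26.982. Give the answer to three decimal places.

0.995 Ca apfu

CaO: 20.12/56.077 = 0.35879 mol → 0.35879 mol Ca, 0.35879 mol O.
Al2O3: 36.82/101.961 = 0.36112 mol → 0.72224 mol Al, 1.08336 mol O.
SiO2: 43.38/60.083 = 0.72200 mol → 0.72200 mol Si, 1.44400 mol O.
Total oxygen = 2.88615 mol. Normalization factor = 8/2.88615 = 2.77186.
Ca per 8 O = 0.35879 × 2.77186 = 0.995.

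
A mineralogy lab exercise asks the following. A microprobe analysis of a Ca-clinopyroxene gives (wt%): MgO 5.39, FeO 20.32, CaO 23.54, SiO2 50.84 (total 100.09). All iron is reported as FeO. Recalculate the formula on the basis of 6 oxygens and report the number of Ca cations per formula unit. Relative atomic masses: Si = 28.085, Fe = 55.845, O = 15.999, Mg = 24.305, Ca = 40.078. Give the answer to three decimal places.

0.996 Ca apfu

MgO (M=40.304): mol = 0.13373; Mg = 0.13373, O = 0.13373.
FeO (M=71.844): mol = 0.28284; Fe = 0.28284, O = 0.28284.
CaO (M=56.077): mol = 0.41978; Ca = 0.41978, O = 0.41978.
SiO2 (M=60.083): mol = 0.84616; Si = 0.84616, O = 1.69232.
ΣO = 2.52867; factor = 6/ΣO = 2.37279.
Ca apfu = 0.41978 × 2.37279 = 0.996.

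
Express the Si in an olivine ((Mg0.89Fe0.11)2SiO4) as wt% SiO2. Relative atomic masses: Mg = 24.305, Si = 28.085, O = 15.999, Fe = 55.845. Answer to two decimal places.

Formula mass = 147.630 g/mol.
1 Si → 1.0000 mol SiO2 per formula unit; M(SiO2) = 60.083, so SiO2 mass = 60.083 g.
60.083/147.630 × 100 = 40.70 wt%.

40.70 wt%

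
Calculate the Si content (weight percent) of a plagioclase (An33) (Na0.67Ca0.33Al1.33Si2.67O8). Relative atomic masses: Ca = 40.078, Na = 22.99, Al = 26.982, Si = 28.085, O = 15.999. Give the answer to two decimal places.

M(Na0.67Ca0.33Al1.33Si2.67O8) = 267.494 g/mol.
Si contributes 2.67 × 28.085 = 74.987 g per mole.
74.987/267.494 = 0.2803 → 28.03%.

28.03 weight percent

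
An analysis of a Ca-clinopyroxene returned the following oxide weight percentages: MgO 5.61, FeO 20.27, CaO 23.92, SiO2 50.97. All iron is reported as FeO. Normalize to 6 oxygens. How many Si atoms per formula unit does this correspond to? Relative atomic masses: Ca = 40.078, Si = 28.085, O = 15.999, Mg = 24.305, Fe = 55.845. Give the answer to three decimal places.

5.61 wt% MgO ÷ 40.304 g/mol = 0.13919 mol, giving 0.13919 Mg and 0.13919 O.
20.27 wt% FeO ÷ 71.844 g/mol = 0.28214 mol, giving 0.28214 Fe and 0.28214 O.
23.92 wt% CaO ÷ 56.077 g/mol = 0.42656 mol, giving 0.42656 Ca and 0.42656 O.
50.97 wt% SiO2 ÷ 60.083 g/mol = 0.84833 mol, giving 0.84833 Si and 1.69666 O.
Oxygen sums to 2.54455; scaling by 6/2.54455 = 2.35798 puts the formula on 6 O.
Si: 0.84833 × 2.35798 = 2.000 atoms per formula unit.

2.000 Si apfu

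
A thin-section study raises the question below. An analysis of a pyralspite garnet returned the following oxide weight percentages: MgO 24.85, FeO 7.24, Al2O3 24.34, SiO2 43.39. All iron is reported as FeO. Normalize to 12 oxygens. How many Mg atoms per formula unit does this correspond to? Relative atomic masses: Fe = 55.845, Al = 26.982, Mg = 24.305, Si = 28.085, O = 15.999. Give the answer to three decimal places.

MgO: 24.85/40.304 = 0.61656 mol → 0.61656 mol Mg, 0.61656 mol O.
FeO: 7.24/71.844 = 0.10077 mol → 0.10077 mol Fe, 0.10077 mol O.
Al2O3: 24.34/101.961 = 0.23872 mol → 0.47744 mol Al, 0.71616 mol O.
SiO2: 43.39/60.083 = 0.72217 mol → 0.72217 mol Si, 1.44434 mol O.
Total oxygen = 2.87783 mol. Normalization factor = 12/2.87783 = 4.16981.
Mg per 12 O = 0.61656 × 4.16981 = 2.571.

2.571 Mg apfu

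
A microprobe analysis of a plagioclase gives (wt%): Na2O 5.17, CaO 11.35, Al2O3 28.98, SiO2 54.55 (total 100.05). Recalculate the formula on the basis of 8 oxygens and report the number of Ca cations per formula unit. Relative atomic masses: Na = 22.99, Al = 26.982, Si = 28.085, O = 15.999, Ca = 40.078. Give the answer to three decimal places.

Na2O (M=61.979): mol = 0.08342; Na = 0.16684, O = 0.08342.
CaO (M=56.077): mol = 0.20240; Ca = 0.20240, O = 0.20240.
Al2O3 (M=101.961): mol = 0.28423; Al = 0.56846, O = 0.85269.
SiO2 (M=60.083): mol = 0.90791; Si = 0.90791, O = 1.81582.
ΣO = 2.95433; factor = 8/ΣO = 2.70789.
Ca apfu = 0.20240 × 2.70789 = 0.548.

0.548 Ca apfu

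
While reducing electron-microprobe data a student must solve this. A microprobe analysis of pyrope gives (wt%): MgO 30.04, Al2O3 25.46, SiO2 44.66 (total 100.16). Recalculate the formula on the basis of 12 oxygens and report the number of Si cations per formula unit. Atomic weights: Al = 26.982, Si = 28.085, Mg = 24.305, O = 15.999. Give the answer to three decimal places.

MgO (M=40.304): mol = 0.74534; Mg = 0.74534, O = 0.74534.
Al2O3 (M=101.961): mol = 0.24970; Al = 0.49940, O = 0.74910.
SiO2 (M=60.083): mol = 0.74331; Si = 0.74331, O = 1.48662.
ΣO = 2.98106; factor = 12/ΣO = 4.02541.
Si apfu = 0.74331 × 4.02541 = 2.992.

2.992 Si apfu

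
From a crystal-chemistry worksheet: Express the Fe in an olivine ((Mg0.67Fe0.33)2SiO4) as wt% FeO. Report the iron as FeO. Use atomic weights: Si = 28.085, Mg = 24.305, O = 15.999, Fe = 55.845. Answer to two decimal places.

29.36 wt%

M((Mg0.67Fe0.33)2SiO4) = 161.507 g/mol; M(FeO) = 71.844 g/mol.
Moles FeO per formula unit = 0.66 Fe ÷ 1 = 0.6600.
FeO fraction = (0.6600 × 71.844) / 161.507 = 47.417/161.507 = 0.2936.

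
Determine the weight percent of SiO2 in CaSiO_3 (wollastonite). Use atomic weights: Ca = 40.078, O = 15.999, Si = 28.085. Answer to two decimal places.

51.72 wt%

Formula mass = 116.160 g/mol.
1 Si → 1.0000 mol SiO2 per formula unit; M(SiO2) = 60.083, so SiO2 mass = 60.083 g.
60.083/116.160 × 100 = 51.72 wt%.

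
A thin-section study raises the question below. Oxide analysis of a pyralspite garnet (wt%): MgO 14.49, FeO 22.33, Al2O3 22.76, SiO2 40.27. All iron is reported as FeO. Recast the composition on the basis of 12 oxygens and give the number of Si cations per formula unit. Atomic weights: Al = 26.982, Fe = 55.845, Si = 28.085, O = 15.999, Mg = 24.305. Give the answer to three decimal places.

14.49 wt% MgO ÷ 40.304 g/mol = 0.35952 mol, giving 0.35952 Mg and 0.35952 O.
22.33 wt% FeO ÷ 71.844 g/mol = 0.31081 mol, giving 0.31081 Fe and 0.31081 O.
22.76 wt% Al2O3 ÷ 101.961 g/mol = 0.22322 mol, giving 0.44644 Al and 0.66966 O.
40.27 wt% SiO2 ÷ 60.083 g/mol = 0.67024 mol, giving 0.67024 Si and 1.34048 O.
Oxygen sums to 2.68047; scaling by 12/2.68047 = 4.47683 puts the formula on 12 O.
Si: 0.67024 × 4.47683 = 3.001 atoms per formula unit.

3.001 Si apfu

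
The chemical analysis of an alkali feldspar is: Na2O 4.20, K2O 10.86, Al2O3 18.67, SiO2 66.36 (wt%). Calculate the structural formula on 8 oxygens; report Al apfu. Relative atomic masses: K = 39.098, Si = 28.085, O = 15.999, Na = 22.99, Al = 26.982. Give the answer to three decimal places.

Na2O: 4.20/61.979 = 0.06776 mol → 0.13552 mol Na, 0.06776 mol O.
K2O: 10.86/94.195 = 0.11529 mol → 0.23058 mol K, 0.11529 mol O.
Al2O3: 18.67/101.961 = 0.18311 mol → 0.36622 mol Al, 0.54933 mol O.
SiO2: 66.36/60.083 = 1.10447 mol → 1.10447 mol Si, 2.20894 mol O.
Total oxygen = 2.94132 mol. Normalization factor = 8/2.94132 = 2.71987.
Al per 8 O = 0.36622 × 2.71987 = 0.996.

0.996 Al apfu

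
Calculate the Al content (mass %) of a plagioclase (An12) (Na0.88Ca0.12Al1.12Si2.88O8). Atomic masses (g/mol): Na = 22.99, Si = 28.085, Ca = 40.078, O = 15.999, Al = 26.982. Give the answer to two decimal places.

11.44 mass %

Formula mass = 0.88·22.99 + 0.12·40.078 + 1.12·26.982 + 2.88·28.085 + 8·15.999 = 264.137 g/mol, of which 30.220 g is Al.
So Al makes up 30.220/264.137 = 0.1144 of the mass, i.e. 11.44%.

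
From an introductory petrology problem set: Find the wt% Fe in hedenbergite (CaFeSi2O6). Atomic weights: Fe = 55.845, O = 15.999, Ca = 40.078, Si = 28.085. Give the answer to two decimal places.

M(CaFeSi2O6) = 248.087 g/mol.
Fe contributes 1 × 55.845 = 55.845 g per mole.
55.845/248.087 = 0.2251 → 22.51%.

22.51 weight percent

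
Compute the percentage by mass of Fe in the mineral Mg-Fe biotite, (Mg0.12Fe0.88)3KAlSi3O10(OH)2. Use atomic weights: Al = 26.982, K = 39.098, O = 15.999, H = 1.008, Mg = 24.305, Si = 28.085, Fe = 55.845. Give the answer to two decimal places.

Formula mass = 0.36*24.305 + 2.64*55.845 + 1*39.098 + 1*26.982 + 3*28.085 + 12*15.999 + 2*1.008 = 500.520 g/mol, of which 147.431 g is Fe.
So Fe makes up 147.431/500.520 = 0.2946 of the mass, i.e. 29.46%.

29.46 weight percent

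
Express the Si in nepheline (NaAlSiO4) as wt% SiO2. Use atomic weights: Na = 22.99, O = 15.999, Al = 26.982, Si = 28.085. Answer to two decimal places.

42.30 wt%

Molar mass of NaAlSiO4 = 1·22.99 + 1·26.982 + 1·28.085 + 4·15.999 = 142.053 g/mol.
Each formula unit contains 1 Si, equivalent to 1/1 = 1.0000 mol SiO2.
M(SiO2) = 1×28.085 + 2×15.999 = 60.083 g/mol.
Mass of SiO2 per formula unit = 1.0000 × 60.083 = 60.083 g.
SiO2 wt% = 60.083 / 142.053 × 100 = 42.30%.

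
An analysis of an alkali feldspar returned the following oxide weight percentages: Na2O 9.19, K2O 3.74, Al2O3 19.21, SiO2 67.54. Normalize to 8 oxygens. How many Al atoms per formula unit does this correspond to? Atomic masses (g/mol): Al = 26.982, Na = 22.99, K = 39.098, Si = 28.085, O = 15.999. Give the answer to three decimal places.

Na2O: 9.19/61.979 = 0.14828 mol → 0.29656 mol Na, 0.14828 mol O.
K2O: 3.74/94.195 = 0.03970 mol → 0.07940 mol K, 0.03970 mol O.
Al2O3: 19.21/101.961 = 0.18841 mol → 0.37682 mol Al, 0.56523 mol O.
SiO2: 67.54/60.083 = 1.12411 mol → 1.12411 mol Si, 2.24822 mol O.
Total oxygen = 3.00143 mol. Normalization factor = 8/3.00143 = 2.66540.
Al per 8 O = 0.37682 × 2.66540 = 1.004.

1.004 Al apfu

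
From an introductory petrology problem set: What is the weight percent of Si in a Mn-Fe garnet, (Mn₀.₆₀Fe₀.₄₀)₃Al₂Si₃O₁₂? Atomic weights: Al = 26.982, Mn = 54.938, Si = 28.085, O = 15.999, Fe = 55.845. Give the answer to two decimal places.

M((Mn₀.₆₀Fe₀.₄₀)₃Al₂Si₃O₁₂) = 496.109 g/mol.
Si contributes 3 × 28.085 = 84.255 g per mole.
84.255/496.109 = 0.1698 → 16.98%.

16.98 mass %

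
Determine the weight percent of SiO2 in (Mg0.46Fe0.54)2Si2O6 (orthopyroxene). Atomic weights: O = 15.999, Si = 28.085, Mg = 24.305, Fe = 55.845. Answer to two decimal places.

M((Mg0.46Fe0.54)2Si2O6) = 234.837 g/mol; M(SiO2) = 60.083 g/mol.
Moles SiO2 per formula unit = 2 Si ÷ 1 = 2.0000.
SiO2 fraction = (2.0000 × 60.083) / 234.837 = 120.166/234.837 = 0.5117.

51.17 wt%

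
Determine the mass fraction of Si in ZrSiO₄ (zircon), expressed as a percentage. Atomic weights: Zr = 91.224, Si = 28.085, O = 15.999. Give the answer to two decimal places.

Formula mass = 1*91.224 + 1*28.085 + 4*15.999 = 183.305 g/mol, of which 28.085 g is Si.
So Si makes up 28.085/183.305 = 0.1532 of the mass, i.e. 15.32%.

15.32 mass %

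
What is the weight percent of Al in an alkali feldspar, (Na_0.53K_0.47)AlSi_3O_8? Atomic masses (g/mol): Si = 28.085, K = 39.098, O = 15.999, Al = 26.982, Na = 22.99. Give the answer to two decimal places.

10.00 weight percent

Molar mass of (Na_0.53K_0.47)AlSi_3O_8: 0.53·22.99 + 0.47·39.098 + 1·26.982 + 3·28.085 + 8·15.999 = 269.790 g/mol.
Mass of Al per formula unit: 1 × 26.982 = 26.982 g.
Weight fraction Al = 26.982 / 269.790 = 0.1000.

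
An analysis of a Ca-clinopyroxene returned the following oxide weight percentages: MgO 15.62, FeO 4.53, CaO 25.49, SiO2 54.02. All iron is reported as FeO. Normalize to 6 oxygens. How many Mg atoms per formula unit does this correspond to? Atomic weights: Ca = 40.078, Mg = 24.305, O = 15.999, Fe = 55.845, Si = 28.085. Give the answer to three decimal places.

MgO (M=40.304): mol = 0.38755; Mg = 0.38755, O = 0.38755.
FeO (M=71.844): mol = 0.06305; Fe = 0.06305, O = 0.06305.
CaO (M=56.077): mol = 0.45455; Ca = 0.45455, O = 0.45455.
SiO2 (M=60.083): mol = 0.89909; Si = 0.89909, O = 1.79818.
ΣO = 2.70333; factor = 6/ΣO = 2.21948.
Mg apfu = 0.38755 × 2.21948 = 0.860.

0.860 Mg apfu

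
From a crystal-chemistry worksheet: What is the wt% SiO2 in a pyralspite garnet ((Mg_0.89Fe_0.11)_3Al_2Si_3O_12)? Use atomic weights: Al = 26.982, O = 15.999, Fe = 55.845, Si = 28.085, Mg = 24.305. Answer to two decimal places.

M((Mg_0.89Fe_0.11)_3Al_2Si_3O_12) = 413.530 g/mol; M(SiO2) = 60.083 g/mol.
Moles SiO2 per formula unit = 3 Si ÷ 1 = 3.0000.
SiO2 fraction = (3.0000 × 60.083) / 413.530 = 180.249/413.530 = 0.4359.

43.59 wt%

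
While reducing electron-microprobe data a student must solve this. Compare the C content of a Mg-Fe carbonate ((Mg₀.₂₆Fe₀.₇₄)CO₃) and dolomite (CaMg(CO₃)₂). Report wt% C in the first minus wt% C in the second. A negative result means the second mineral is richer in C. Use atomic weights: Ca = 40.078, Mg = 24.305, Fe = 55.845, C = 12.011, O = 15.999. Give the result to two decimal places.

First mineral: 12.011 g C in 107.653 g formula = 11.16 wt% C.
Second mineral: 24.022 g C in 184.399 g formula = 13.03 wt% C.
11.16% − 13.03% gives a difference of -1.87 percentage points.

-1.87 percentage points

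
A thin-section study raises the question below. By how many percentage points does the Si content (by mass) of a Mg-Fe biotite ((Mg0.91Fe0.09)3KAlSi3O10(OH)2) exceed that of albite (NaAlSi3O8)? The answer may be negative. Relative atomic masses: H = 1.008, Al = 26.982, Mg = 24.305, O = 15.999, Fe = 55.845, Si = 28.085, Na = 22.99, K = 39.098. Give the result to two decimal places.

Si in (Mg0.91Fe0.09)3KAlSi3O10(OH)2: molar mass 425.770 g/mol; 3×28.085 = 84.255 g → 19.79 wt%.
Si in NaAlSi3O8: molar mass 262.219 g/mol; 3×28.085 = 84.255 g → 32.13 wt%.
Difference = 19.79 − 32.13 = -12.34 percentage points.

-12.34 percentage points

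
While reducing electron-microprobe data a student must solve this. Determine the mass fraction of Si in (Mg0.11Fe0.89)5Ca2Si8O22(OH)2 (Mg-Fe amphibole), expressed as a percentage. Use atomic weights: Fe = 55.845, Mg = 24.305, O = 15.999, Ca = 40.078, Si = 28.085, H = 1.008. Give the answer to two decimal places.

M((Mg0.11Fe0.89)5Ca2Si8O22(OH)2) = 952.706 g/mol.
Si contributes 8 × 28.085 = 224.680 g per mole.
224.680/952.706 = 0.2358 → 23.58%.

23.58 weight percent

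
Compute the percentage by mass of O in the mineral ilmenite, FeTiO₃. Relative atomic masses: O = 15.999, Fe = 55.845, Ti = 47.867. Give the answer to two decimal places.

31.64 wt%

M(FeTiO₃) = 151.709 g/mol.
O contributes 3 × 15.999 = 47.997 g per mole.
47.997/151.709 = 0.3164 → 31.64%.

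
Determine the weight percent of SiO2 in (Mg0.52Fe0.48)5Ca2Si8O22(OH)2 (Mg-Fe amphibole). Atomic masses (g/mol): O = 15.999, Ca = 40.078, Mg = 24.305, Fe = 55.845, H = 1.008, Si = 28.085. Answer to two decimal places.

M((Mg0.52Fe0.48)5Ca2Si8O22(OH)2) = 888.049 g/mol; M(SiO2) = 60.083 g/mol.
Moles SiO2 per formula unit = 8 Si ÷ 1 = 8.0000.
SiO2 fraction = (8.0000 × 60.083) / 888.049 = 480.664/888.049 = 0.5413.

54.13 wt%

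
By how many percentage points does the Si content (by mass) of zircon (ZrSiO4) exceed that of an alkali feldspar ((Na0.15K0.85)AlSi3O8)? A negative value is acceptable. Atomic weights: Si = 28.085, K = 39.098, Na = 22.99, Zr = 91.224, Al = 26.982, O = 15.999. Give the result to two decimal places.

-15.22 percentage points

First mineral: 28.085 g Si in 183.305 g formula = 15.32 wt% Si.
Second mineral: 84.255 g Si in 275.911 g formula = 30.54 wt% Si.
15.32% − 30.54% gives a difference of -15.22 percentage points.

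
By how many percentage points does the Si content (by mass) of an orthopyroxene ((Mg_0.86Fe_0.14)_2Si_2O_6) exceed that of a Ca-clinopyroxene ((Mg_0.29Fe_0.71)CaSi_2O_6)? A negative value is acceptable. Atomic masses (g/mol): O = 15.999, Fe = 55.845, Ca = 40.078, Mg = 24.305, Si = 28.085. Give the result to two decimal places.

3.29 percentage points

Si in (Mg_0.86Fe_0.14)_2Si_2O_6: molar mass 209.605 g/mol; 2×28.085 = 56.170 g → 26.80 wt%.
Si in (Mg_0.29Fe_0.71)CaSi_2O_6: molar mass 238.940 g/mol; 2×28.085 = 56.170 g → 23.51 wt%.
Difference = 26.80 − 23.51 = 3.29 percentage points.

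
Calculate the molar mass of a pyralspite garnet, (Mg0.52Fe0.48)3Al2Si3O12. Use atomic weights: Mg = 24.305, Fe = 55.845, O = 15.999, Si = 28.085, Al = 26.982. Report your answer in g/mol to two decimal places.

The formula mass is the sum 1.56(24.305) + 1.44(55.845) + 2(26.982) + 3(28.085) + 12(15.999).

448.54 g/mol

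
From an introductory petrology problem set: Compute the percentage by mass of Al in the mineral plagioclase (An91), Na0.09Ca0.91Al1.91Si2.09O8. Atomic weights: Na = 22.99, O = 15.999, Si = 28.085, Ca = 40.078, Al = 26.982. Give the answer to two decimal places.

18.62 wt%

Molar mass of Na0.09Ca0.91Al1.91Si2.09O8: 0.09×22.99 + 0.91×40.078 + 1.91×26.982 + 2.09×28.085 + 8×15.999 = 276.765 g/mol.
Mass of Al per formula unit: 1.91 × 26.982 = 51.536 g.
Weight fraction Al = 51.536 / 276.765 = 0.1862.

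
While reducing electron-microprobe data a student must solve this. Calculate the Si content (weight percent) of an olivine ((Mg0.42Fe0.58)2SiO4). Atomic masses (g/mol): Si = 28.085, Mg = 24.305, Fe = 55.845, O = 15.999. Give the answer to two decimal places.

15.84 weight percent

Molar mass of (Mg0.42Fe0.58)2SiO4: 0.84·24.305 + 1.16·55.845 + 1·28.085 + 4·15.999 = 177.277 g/mol.
Mass of Si per formula unit: 1 × 28.085 = 28.085 g.
Weight fraction Si = 28.085 / 177.277 = 0.1584.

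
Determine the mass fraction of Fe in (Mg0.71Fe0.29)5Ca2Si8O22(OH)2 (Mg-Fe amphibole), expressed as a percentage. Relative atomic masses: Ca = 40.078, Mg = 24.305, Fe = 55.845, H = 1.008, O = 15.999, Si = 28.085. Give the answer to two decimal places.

M((Mg0.71Fe0.29)5Ca2Si8O22(OH)2) = 858.086 g/mol.
Fe contributes 1.45 × 55.845 = 80.975 g per mole.
80.975/858.086 = 0.0944 → 9.44%.

9.44 wt%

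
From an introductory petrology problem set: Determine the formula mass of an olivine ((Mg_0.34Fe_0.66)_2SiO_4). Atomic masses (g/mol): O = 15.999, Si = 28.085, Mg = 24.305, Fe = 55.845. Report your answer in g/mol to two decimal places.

182.32 g/mol

Mg: 0.68 × 24.305 = 16.5274
Fe: 1.32 × 55.845 = 73.7154
Si: 1 × 28.085 = 28.0850
O: 4 × 15.999 = 63.9960
Summing the contributions gives the formula mass.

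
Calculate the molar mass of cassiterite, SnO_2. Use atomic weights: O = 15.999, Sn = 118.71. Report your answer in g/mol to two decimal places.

150.71 g/mol

M = 1×118.71 + 2×15.999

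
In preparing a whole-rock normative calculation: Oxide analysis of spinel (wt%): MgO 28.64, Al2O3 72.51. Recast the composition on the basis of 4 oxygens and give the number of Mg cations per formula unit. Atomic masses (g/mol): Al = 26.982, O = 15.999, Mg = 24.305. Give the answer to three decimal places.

0.999 Mg apfu

MgO (M=40.304): mol = 0.71060; Mg = 0.71060, O = 0.71060.
Al2O3 (M=101.961): mol = 0.71115; Al = 1.42230, O = 2.13345.
ΣO = 2.84405; factor = 4/ΣO = 1.40645.
Mg apfu = 0.71060 × 1.40645 = 0.999.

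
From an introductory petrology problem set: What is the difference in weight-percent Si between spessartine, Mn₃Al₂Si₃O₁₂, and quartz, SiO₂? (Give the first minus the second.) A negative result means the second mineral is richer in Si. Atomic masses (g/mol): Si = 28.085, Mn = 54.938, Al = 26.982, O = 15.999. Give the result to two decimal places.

First mineral: 84.255 g Si in 495.021 g formula = 17.02 wt% Si.
Second mineral: 28.085 g Si in 60.083 g formula = 46.74 wt% Si.
17.02% − 46.74% gives a difference of -29.72 percentage points.

-29.72 percentage points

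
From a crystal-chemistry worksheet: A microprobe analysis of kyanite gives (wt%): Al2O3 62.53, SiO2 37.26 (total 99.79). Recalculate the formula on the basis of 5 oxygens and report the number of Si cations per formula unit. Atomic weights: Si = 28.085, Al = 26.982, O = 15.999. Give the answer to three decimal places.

62.53 wt% Al2O3 ÷ 101.961 g/mol = 0.61327 mol, giving 1.22654 Al and 1.83981 O.
37.26 wt% SiO2 ÷ 60.083 g/mol = 0.62014 mol, giving 0.62014 Si and 1.24028 O.
Oxygen sums to 3.08009; scaling by 5/3.08009 = 1.62333 puts the formula on 5 O.
Si: 0.62014 × 1.62333 = 1.007 atoms per formula unit.

1.007 Si apfu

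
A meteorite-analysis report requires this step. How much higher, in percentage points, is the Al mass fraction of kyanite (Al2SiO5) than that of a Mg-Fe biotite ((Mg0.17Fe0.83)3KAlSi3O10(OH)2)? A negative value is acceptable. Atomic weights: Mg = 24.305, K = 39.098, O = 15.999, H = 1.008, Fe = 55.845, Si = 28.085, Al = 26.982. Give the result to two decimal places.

27.86 percentage points

First mineral: 53.964 g Al in 162.044 g formula = 33.30 wt% Al.
Second mineral: 26.982 g Al in 495.789 g formula = 5.44 wt% Al.
33.30% − 5.44% gives a difference of 27.86 percentage points.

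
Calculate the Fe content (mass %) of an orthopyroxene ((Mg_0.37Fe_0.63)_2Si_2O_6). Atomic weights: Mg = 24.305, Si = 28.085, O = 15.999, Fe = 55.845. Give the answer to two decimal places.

29.26 mass %

Molar mass of (Mg_0.37Fe_0.63)_2Si_2O_6: 0.74·24.305 + 1.26·55.845 + 2·28.085 + 6·15.999 = 240.514 g/mol.
Mass of Fe per formula unit: 1.26 × 55.845 = 70.365 g.
Weight fraction Fe = 70.365 / 240.514 = 0.2926.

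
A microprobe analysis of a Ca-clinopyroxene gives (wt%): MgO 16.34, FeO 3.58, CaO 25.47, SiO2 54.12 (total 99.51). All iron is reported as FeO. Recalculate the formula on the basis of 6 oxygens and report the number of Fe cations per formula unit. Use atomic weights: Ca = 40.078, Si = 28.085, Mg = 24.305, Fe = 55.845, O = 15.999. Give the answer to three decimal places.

0.110 Fe apfu

MgO: 16.34/40.304 = 0.40542 mol → 0.40542 mol Mg, 0.40542 mol O.
FeO: 3.58/71.844 = 0.04983 mol → 0.04983 mol Fe, 0.04983 mol O.
CaO: 25.47/56.077 = 0.45420 mol → 0.45420 mol Ca, 0.45420 mol O.
SiO2: 54.12/60.083 = 0.90075 mol → 0.90075 mol Si, 1.80150 mol O.
Total oxygen = 2.71095 mol. Normalization factor = 6/2.71095 = 2.21325.
Fe per 6 O = 0.04983 × 2.21325 = 0.110.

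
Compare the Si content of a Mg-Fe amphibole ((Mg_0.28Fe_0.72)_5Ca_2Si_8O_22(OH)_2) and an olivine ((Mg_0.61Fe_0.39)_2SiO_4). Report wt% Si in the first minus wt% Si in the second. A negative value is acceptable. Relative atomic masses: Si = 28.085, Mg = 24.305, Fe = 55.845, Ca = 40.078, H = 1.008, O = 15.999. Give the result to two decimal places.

7.28 percentage points

First mineral: 224.680 g Si in 925.897 g formula = 24.27 wt% Si.
Second mineral: 28.085 g Si in 165.292 g formula = 16.99 wt% Si.
24.27% − 16.99% gives a difference of 7.28 percentage points.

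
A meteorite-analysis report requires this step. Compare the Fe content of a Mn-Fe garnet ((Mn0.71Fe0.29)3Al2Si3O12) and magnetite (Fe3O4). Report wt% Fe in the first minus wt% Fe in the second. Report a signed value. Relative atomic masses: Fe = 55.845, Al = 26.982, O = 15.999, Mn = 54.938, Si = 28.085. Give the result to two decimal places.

-62.56 percentage points

M((Mn0.71Fe0.29)3Al2Si3O12) = 495.810 g/mol, so wt% Fe = 48.585/495.810 × 100 = 9.80%.
M(Fe3O4) = 231.531 g/mol, so wt% Fe = 167.535/231.531 × 100 = 72.36%.
9.80 − 72.36 = -62.56 pp.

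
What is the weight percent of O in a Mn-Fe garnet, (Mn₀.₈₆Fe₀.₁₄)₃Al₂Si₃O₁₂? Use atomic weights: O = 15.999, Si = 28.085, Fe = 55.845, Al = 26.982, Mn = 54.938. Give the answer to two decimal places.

Molar mass of (Mn₀.₈₆Fe₀.₁₄)₃Al₂Si₃O₁₂: 2.58×54.938 + 0.42×55.845 + 2×26.982 + 3×28.085 + 12×15.999 = 495.402 g/mol.
Mass of O per formula unit: 12 × 15.999 = 191.988 g.
Weight fraction O = 191.988 / 495.402 = 0.3875.

38.75 weight percent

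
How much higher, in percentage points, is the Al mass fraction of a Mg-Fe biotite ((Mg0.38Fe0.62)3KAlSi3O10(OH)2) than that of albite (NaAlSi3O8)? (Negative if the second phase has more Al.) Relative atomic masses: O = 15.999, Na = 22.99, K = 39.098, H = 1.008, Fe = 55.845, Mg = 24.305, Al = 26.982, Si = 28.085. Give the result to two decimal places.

Al in (Mg0.38Fe0.62)3KAlSi3O10(OH)2: molar mass 475.918 g/mol; 1×26.982 = 26.982 g → 5.67 wt%.
Al in NaAlSi3O8: molar mass 262.219 g/mol; 1×26.982 = 26.982 g → 10.29 wt%.
Difference = 5.67 − 10.29 = -4.62 percentage points.

-4.62 percentage points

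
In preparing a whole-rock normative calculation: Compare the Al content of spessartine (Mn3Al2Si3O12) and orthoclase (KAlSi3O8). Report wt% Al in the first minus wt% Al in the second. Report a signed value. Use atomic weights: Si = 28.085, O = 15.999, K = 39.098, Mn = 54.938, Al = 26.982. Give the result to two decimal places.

1.21 percentage points

Al in Mn3Al2Si3O12: molar mass 495.021 g/mol; 2×26.982 = 53.964 g → 10.90 wt%.
Al in KAlSi3O8: molar mass 278.327 g/mol; 1×26.982 = 26.982 g → 9.69 wt%.
Difference = 10.90 − 9.69 = 1.21 percentage points.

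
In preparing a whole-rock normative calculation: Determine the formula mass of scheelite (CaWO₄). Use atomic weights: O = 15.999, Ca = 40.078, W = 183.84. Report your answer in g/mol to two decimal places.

287.91 g/mol

Ca: 1 × 40.078 = 40.0780
W: 1 × 183.84 = 183.8400
O: 4 × 15.999 = 63.9960
Summing the contributions gives the formula mass.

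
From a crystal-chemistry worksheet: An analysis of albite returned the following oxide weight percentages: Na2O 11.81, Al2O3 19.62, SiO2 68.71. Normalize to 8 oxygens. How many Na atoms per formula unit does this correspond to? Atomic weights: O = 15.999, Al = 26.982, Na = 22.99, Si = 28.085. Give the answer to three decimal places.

0.998 Na apfu

11.81 wt% Na2O ÷ 61.979 g/mol = 0.19055 mol, giving 0.38110 Na and 0.19055 O.
19.62 wt% Al2O3 ÷ 101.961 g/mol = 0.19243 mol, giving 0.38486 Al and 0.57729 O.
68.71 wt% SiO2 ÷ 60.083 g/mol = 1.14358 mol, giving 1.14358 Si and 2.28716 O.
Oxygen sums to 3.05500; scaling by 8/3.05500 = 2.61866 puts the formula on 8 O.
Na: 0.38110 × 2.61866 = 0.998 atoms per formula unit.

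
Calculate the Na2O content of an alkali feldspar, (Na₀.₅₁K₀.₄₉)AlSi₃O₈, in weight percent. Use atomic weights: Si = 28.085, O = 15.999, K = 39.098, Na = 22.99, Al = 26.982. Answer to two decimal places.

Molar mass of (Na₀.₅₁K₀.₄₉)AlSi₃O₈ = 0.51×22.99 + 0.49×39.098 + 1×26.982 + 3×28.085 + 8×15.999 = 270.112 g/mol.
Each formula unit contains 0.51 Na, equivalent to 0.51/2 = 0.2550 mol Na2O.
M(Na2O) = 2×22.99 + 1×15.999 = 61.979 g/mol.
Mass of Na2O per formula unit = 0.2550 × 61.979 = 15.805 g.
Na2O wt% = 15.805 / 270.112 × 100 = 5.85%.

5.85 wt%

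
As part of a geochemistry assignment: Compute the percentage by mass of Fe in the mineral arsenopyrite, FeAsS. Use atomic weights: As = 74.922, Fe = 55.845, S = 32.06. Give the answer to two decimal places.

34.30 mass %

M(FeAsS) = 162.827 g/mol.
Fe contributes 1 × 55.845 = 55.845 g per mole.
55.845/162.827 = 0.3430 → 34.30%.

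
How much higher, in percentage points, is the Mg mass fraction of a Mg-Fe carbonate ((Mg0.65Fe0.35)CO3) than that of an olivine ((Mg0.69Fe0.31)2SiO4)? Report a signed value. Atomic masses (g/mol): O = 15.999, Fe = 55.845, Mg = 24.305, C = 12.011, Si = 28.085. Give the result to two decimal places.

Mg in (Mg0.65Fe0.35)CO3: molar mass 95.352 g/mol; 0.65×24.305 = 15.798 g → 16.57 wt%.
Mg in (Mg0.69Fe0.31)2SiO4: molar mass 160.246 g/mol; 1.38×24.305 = 33.541 g → 20.93 wt%.
Difference = 16.57 − 20.93 = -4.36 percentage points.

-4.36 percentage points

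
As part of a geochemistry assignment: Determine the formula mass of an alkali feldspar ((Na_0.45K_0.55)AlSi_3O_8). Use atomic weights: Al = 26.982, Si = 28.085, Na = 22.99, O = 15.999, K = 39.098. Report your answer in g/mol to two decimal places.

M = 0.45·22.99 + 0.55·39.098 + 1·26.982 + 3·28.085 + 8·15.999

271.08 g/mol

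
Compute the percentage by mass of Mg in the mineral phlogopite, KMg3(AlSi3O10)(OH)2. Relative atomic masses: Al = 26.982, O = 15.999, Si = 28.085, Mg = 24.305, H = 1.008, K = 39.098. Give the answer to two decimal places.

17.47 mass %

M(KMg3(AlSi3O10)(OH)2) = 417.254 g/mol.
Mg contributes 3 × 24.305 = 72.915 g per mole.
72.915/417.254 = 0.1747 → 17.47%.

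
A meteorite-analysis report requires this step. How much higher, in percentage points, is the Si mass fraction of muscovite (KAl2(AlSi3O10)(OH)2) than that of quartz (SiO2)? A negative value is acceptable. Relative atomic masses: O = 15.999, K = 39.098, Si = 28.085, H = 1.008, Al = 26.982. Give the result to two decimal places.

-25.59 percentage points

M(KAl2(AlSi3O10)(OH)2) = 398.303 g/mol, so wt% Si = 84.255/398.303 × 100 = 21.15%.
M(SiO2) = 60.083 g/mol, so wt% Si = 28.085/60.083 × 100 = 46.74%.
21.15 − 46.74 = -25.59 pp.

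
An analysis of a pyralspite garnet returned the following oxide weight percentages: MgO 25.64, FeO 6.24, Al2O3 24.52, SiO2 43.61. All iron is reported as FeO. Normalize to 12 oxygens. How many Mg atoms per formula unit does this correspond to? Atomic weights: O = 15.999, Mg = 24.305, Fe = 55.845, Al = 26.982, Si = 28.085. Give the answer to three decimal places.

MgO (M=40.304): mol = 0.63617; Mg = 0.63617, O = 0.63617.
FeO (M=71.844): mol = 0.08685; Fe = 0.08685, O = 0.08685.
Al2O3 (M=101.961): mol = 0.24048; Al = 0.48096, O = 0.72144.
SiO2 (M=60.083): mol = 0.72583; Si = 0.72583, O = 1.45166.
ΣO = 2.89612; factor = 12/ΣO = 4.14347.
Mg apfu = 0.63617 × 4.14347 = 2.636.

2.636 Mg apfu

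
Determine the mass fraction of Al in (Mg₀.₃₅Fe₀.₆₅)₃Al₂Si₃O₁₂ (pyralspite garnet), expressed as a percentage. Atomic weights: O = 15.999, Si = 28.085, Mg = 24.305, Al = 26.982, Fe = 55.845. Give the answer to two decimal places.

Molar mass of (Mg₀.₃₅Fe₀.₆₅)₃Al₂Si₃O₁₂: 1.05·24.305 + 1.95·55.845 + 2·26.982 + 3·28.085 + 12·15.999 = 464.625 g/mol.
Mass of Al per formula unit: 2 × 26.982 = 53.964 g.
Weight fraction Al = 53.964 / 464.625 = 0.1161.

11.61 wt%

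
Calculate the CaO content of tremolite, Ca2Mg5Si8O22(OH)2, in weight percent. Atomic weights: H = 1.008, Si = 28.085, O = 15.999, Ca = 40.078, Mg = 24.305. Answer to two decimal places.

M(Ca2Mg5Si8O22(OH)2) = 812.353 g/mol; M(CaO) = 56.077 g/mol.
Moles CaO per formula unit = 2 Ca ÷ 1 = 2.0000.
CaO fraction = (2.0000 × 56.077) / 812.353 = 112.154/812.353 = 0.1381.

13.81 wt%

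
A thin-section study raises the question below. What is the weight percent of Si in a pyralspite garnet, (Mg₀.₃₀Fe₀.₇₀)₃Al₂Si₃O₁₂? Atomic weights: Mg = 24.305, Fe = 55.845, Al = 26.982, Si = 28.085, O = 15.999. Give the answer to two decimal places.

17.95 wt%

M((Mg₀.₃₀Fe₀.₇₀)₃Al₂Si₃O₁₂) = 469.356 g/mol.
Si contributes 3 × 28.085 = 84.255 g per mole.
84.255/469.356 = 0.1795 → 17.95%.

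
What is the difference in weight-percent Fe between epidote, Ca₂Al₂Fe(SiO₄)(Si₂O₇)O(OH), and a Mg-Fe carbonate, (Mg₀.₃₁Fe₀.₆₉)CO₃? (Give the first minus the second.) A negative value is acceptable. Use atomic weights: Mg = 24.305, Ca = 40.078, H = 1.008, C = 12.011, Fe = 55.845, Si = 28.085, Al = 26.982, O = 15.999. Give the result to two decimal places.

-24.77 percentage points

First mineral: 55.845 g Fe in 483.215 g formula = 11.56 wt% Fe.
Second mineral: 38.533 g Fe in 106.076 g formula = 36.33 wt% Fe.
11.56% − 36.33% gives a difference of -24.77 percentage points.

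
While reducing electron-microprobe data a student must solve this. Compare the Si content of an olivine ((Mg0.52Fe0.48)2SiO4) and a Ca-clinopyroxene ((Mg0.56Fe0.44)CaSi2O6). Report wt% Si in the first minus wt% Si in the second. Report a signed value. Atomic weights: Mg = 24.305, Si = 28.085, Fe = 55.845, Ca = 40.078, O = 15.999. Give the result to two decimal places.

-7.95 percentage points

First mineral: 28.085 g Si in 170.969 g formula = 16.43 wt% Si.
Second mineral: 56.170 g Si in 230.425 g formula = 24.38 wt% Si.
16.43% − 24.38% gives a difference of -7.95 percentage points.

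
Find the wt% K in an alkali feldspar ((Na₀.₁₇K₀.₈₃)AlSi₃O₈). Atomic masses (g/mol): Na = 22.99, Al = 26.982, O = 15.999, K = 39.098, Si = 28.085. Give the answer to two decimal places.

Molar mass of (Na₀.₁₇K₀.₈₃)AlSi₃O₈: 0.17·22.99 + 0.83·39.098 + 1·26.982 + 3·28.085 + 8·15.999 = 275.589 g/mol.
Mass of K per formula unit: 0.83 × 39.098 = 32.451 g.
Weight fraction K = 32.451 / 275.589 = 0.1178.

11.78 wt%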